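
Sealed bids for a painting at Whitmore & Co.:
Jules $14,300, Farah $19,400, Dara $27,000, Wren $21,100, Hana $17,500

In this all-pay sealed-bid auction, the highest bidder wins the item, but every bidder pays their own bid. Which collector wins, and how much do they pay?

Rule: the highest bidder wins the item, but every bidder pays their own bid.
Sorting bids: 27,000 (Dara) > 21,100 (Wren) > 19,400 (Farah) > 17,500 (Hana) > 14,300 (Jules)
Dara wins with the top bid; all bids are sunk regardless.

Dara pays $27,000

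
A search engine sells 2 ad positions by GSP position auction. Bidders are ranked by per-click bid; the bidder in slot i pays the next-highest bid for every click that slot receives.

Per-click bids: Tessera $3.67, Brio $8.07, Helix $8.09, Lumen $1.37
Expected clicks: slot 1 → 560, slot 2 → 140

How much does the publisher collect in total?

Total revenue: $5033.00

Ranked by bid: $8.09 (Helix) > $8.07 (Brio) > $3.67 (Tessera) > …
Slot 1: Helix pays $8.07 × 560 = $4519.20
Slot 2: Brio pays $3.67 × 140 = $513.80
Total = $5033.00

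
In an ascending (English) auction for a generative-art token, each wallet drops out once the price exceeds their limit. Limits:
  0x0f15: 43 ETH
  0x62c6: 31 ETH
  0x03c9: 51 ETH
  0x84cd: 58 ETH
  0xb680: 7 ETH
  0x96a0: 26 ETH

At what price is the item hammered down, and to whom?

Rule: the price rises until one bidder remains; the winner pays the price at which the last rival dropped out.
Limits ranked: 58 (0x84cd) > 51 (0x03c9) > 43 (0x0f15) > 31 (0x62c6) > 26 (0x96a0) > 7 (0xb680)
0x03c9 is the last rival to drop out, at 51 ETH; 0x84cd remains and wins at that price.

0x84cd wins at 51 ETH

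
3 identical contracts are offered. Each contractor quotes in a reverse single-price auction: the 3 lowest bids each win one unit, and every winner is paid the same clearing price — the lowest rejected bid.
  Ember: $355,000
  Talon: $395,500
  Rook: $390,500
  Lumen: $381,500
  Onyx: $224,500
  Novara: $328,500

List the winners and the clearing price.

Onyx, Novara, Ember; each is paid $381,500

Sorting: 224,500 (Onyx), 328,500 (Novara), 355,000 (Ember), 381,500 (Lumen), 390,500 (Rook), …
Winners (3 units): Onyx, Novara, Ember.
First losing bid is Lumen's $381,500, which sets the uniform price.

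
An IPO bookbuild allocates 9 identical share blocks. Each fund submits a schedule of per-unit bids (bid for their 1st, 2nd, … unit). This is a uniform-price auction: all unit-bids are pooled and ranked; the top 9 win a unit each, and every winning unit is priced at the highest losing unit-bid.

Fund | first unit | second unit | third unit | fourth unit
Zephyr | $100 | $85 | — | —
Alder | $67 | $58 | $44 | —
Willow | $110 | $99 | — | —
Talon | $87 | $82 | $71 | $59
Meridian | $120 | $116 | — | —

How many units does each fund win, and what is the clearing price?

Merging the schedules and taking the best 9: 120 (Meridian-1), 116 (Meridian-2), 110 (Willow-1), 100 (Zephyr-1), 99 (Willow-2), 87 (Talon-1), 85 (Zephyr-2), 82 (Talon-2), 71 (Talon-3)
Highest rejected unit-bid = $67.
Allocation: Meridian 2, Talon 3, Willow 2, Zephyr 2.

Meridian 2, Talon 3, Willow 2, Zephyr 2; clearing price $67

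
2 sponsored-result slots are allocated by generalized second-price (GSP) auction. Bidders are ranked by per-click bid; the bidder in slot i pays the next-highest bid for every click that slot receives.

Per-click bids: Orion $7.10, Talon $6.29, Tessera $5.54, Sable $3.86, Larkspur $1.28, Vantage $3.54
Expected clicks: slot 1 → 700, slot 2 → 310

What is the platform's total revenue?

Total revenue: $6120.40

Sorting advertisers: $7.10 (Orion) > $6.29 (Talon) > $5.54 (Tessera) > …
Slot 1: Orion pays $6.29 × 700 = $4403.00
Slot 2: Talon pays $5.54 × 310 = $1717.40
Total = $6120.40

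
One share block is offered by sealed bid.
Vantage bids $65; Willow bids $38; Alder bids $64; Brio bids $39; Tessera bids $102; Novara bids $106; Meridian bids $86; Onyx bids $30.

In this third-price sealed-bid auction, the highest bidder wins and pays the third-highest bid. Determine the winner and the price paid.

Novara pays $86

Bids in order: 106 (Novara) > 102 (Tessera) > 86 (Meridian) > 65 (Vantage) > 64 (Alder) > 39 (Brio) > …
Novara wins; payment is bid #3 in the ranking = $86.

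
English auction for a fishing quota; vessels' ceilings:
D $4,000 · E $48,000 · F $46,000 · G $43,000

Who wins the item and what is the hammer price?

E wins at $46,000

Sorting limits: 48,000 (E) > 46,000 (F) > 43,000 (G) > 4,000 (D)
Bidding ends when F exits at $46,000; E takes it.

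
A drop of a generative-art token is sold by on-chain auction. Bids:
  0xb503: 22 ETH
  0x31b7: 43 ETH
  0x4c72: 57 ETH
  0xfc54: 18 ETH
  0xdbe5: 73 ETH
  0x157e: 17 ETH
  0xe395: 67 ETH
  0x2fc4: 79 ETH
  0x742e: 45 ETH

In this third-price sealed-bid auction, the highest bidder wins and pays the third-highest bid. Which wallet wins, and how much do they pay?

Bids in order: 79 (0x2fc4) > 73 (0xdbe5) > 67 (0xe395) > 57 (0x4c72) > 45 (0x742e) > 43 (0x31b7) > …
0x2fc4 wins; payment is bid #3 in the ranking = 67 ETH.

0x2fc4 pays 67 ETH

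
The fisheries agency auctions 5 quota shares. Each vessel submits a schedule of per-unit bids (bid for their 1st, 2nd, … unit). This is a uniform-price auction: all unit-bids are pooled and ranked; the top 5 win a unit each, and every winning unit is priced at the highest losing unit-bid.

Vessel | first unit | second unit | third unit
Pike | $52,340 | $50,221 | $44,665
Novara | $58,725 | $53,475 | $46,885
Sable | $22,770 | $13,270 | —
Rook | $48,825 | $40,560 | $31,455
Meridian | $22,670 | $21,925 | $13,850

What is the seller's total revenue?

Total revenue: $234,425

All unit-bids, highest first — top 5: 58,725 (Novara-1), 53,475 (Novara-2), 52,340 (Pike-1), 50,221 (Pike-2), 48,825 (Rook-1)
Highest rejected unit-bid = $46,885.
Allocation: Novara 2, Pike 2, Rook 1. Every unit priced at $46,885.
Revenue = 5 × 46,885 = $234,425.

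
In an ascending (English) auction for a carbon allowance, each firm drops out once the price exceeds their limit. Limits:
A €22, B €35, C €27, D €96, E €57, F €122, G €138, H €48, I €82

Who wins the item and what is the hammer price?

G wins at €122

Limits in order: 138 (G) > 122 (F) > 96 (D) > 82 (I) > 57 (E) > 48 (H) > …
F is the last rival to drop out, at €122; G remains and wins at that price.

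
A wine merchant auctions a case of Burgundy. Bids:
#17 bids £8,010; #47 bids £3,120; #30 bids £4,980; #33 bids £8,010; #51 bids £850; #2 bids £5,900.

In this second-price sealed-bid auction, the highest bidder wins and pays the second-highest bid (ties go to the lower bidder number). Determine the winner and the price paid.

Second-price sealed-bid auction: the highest bidder wins and pays the second-highest bid.
Bids ranked: 8,010 (#17) > 8,010 (#33) > 5,900 (#2) > 4,980 (#30) > 3,120 (#47) > 850 (#51)
Tie at £8,010 → #17 wins by tie-break.
Second-price: #17 pays #33's bid of £8,010.

#17 pays £8,010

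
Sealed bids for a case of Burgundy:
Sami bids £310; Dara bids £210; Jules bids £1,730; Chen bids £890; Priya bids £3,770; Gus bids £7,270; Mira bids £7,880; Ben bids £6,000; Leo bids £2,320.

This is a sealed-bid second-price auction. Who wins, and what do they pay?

Mira pays £7,270

Bids ranked: 7,880 (Mira) > 7,270 (Gus) > 6,000 (Ben) > 3,770 (Priya) > 2,320 (Leo) > 1,730 (Jules) > …
Mira is highest; pays the second-highest bid, £7,270.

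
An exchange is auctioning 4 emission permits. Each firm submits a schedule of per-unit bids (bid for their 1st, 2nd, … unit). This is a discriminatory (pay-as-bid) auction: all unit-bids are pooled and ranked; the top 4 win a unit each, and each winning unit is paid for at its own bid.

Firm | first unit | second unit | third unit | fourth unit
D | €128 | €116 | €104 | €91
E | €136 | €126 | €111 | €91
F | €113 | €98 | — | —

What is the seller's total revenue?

Total revenue: €506

All unit-bids, highest first — top 4: 136 (E-1), 128 (D-1), 126 (E-2), 116 (D-2)
Next rejected bid: €113 (not a price — pay-as-bid).
Each winning unit pays its own bid.
Revenue = 136 + 128 + 126 + 116 = €506.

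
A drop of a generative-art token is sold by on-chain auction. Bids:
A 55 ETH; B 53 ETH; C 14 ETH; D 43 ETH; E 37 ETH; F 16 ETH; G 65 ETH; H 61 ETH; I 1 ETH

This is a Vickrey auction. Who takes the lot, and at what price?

Bids ranked: 65 (G) > 61 (H) > 55 (A) > 53 (B) > 43 (D) > 37 (E) > …
G is highest; pays the second-highest bid, 61 ETH.

G pays 61 ETH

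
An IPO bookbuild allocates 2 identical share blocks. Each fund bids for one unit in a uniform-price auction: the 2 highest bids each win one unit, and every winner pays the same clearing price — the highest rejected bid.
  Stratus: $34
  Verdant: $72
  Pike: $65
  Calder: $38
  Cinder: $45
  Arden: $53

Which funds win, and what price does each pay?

Sorting: 72 (Verdant), 65 (Pike), 53 (Arden), 45 (Cinder), …
The 2 highest are Verdant, Pike.
Clearing price = highest rejected bid = $53.

Verdant, Pike; each pays $53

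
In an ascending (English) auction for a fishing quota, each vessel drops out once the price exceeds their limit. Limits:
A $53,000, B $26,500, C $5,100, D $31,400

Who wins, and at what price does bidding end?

Limits in order: 53,000 (A) > 31,400 (D) > 26,500 (B) > 5,100 (C)
Once the price passes $31,400, only A is left; the hammer falls at D's limit of $31,400.

A wins at $31,400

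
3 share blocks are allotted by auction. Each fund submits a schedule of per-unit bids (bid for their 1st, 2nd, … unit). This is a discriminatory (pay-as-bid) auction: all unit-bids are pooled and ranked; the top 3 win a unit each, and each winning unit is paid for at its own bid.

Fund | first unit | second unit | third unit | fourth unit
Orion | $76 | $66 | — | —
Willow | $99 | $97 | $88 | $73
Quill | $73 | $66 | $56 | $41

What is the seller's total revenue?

Total revenue: $284

All unit-bids, highest first — top 3: 99 (Willow-1), 97 (Willow-2), 88 (Willow-3)
Next rejected bid: $76 (not a price — pay-as-bid).
Each winning unit pays its own bid.
Revenue = 99 + 97 + 88 = $284.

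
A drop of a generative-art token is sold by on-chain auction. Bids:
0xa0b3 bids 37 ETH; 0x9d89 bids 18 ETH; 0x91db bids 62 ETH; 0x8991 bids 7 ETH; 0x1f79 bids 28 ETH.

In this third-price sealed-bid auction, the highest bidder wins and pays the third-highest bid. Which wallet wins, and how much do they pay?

0x91db pays 28 ETH

Sorting bids: 62 (0x91db) > 37 (0xa0b3) > 28 (0x1f79) > 18 (0x9d89) > 7 (0x8991)
0x91db is highest; pays the third-highest bid, 28 ETH.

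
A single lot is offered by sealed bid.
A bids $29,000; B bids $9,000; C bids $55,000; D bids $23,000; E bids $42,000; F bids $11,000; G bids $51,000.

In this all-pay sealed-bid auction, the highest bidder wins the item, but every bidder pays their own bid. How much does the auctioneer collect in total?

Sorting bids: 55,000 (C) > 51,000 (G) > 42,000 (E) > 29,000 (A) > 23,000 (D) > 11,000 (F) > …
Every bidder forfeits their bid regardless of winning.
Revenue = 29,000 + 9,000 + 55,000 + 23,000 + 42,000 + 11,000 + 51,000 = $220,000.

Total revenue: $220,000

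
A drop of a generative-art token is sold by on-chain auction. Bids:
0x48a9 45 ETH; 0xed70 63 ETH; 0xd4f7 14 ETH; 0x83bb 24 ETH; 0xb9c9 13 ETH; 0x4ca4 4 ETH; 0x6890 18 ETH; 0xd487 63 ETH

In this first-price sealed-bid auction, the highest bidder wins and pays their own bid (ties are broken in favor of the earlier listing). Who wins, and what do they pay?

Sorting bids: 63 (0xed70) > 63 (0xd487) > 45 (0x48a9) > 24 (0x83bb) > 18 (0x6890) > 14 (0xd4f7) > …
Tie at 63 ETH → 0xed70 wins by tie-break.
First-price: 0xed70 pays what they bid, 63 ETH.

0xed70 pays 63 ETH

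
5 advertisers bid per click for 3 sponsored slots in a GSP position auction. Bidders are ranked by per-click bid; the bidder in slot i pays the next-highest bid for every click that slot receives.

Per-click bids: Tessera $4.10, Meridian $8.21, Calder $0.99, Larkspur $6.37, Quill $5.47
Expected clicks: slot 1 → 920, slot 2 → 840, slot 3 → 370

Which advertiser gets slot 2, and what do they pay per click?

Ranked by bid: $8.21 (Meridian) > $6.37 (Larkspur) > $5.47 (Quill) > $4.10 (Tessera) > …
Slot 2 goes to the second-ranked bidder, Larkspur, who pays the next bid down: $5.47/click.

Larkspur; $5.47 per click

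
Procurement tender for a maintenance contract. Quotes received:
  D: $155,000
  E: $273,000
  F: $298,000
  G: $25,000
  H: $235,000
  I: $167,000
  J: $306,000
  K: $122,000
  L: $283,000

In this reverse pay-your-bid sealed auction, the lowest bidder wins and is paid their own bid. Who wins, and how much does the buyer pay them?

G is paid $25,000

Rule: the lowest bidder wins and is paid their own bid.
Bids ranked: 25,000 (G) < 122,000 (K) < 155,000 (D) < 167,000 (I) < 235,000 (H) < 273,000 (E) < …
First-price: G is paid what they bid, $25,000.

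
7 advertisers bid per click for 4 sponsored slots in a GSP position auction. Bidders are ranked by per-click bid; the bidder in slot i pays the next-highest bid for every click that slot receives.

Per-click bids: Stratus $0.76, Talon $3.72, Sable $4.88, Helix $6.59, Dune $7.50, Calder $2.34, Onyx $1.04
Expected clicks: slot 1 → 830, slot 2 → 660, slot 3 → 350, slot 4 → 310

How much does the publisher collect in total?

Ranked by bid: $7.50 (Dune) > $6.59 (Helix) > $4.88 (Sable) > $3.72 (Talon) > $2.34 (Calder) > …
Slot 1: Dune pays $6.59 × 830 = $5469.70
Slot 2: Helix pays $4.88 × 660 = $3220.80
Slot 3: Sable pays $3.72 × 350 = $1302.00
Slot 4: Talon pays $2.34 × 310 = $725.40
Total = $10717.90

Total revenue: $10717.90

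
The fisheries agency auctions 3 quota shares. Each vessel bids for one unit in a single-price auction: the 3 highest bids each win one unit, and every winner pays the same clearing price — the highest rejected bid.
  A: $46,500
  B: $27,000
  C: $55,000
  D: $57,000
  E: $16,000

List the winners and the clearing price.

D, C, A; each pays $27,000

Bids ranked high→low: 57,000 (D), 55,000 (C), 46,500 (A), 27,000 (B), 16,000 (E)
Top 3: D, C, A.
Highest unsuccessful bid: $27,000 → clearing price.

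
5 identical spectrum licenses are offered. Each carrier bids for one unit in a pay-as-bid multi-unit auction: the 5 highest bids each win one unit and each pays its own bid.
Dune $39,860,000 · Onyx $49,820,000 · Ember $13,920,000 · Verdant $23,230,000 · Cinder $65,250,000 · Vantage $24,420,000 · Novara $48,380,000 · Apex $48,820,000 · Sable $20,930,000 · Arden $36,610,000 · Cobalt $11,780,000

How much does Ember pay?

Bids ranked high→low: 65,250,000 (Cinder), 49,820,000 (Onyx), 48,820,000 (Apex), 48,380,000 (Novara), 39,860,000 (Dune), 36,610,000 (Arden), 24,420,000 (Vantage), …
Top 5: Cinder, Onyx, Apex, Novara, Dune.
Ember does not win → $0.

Ember pays $0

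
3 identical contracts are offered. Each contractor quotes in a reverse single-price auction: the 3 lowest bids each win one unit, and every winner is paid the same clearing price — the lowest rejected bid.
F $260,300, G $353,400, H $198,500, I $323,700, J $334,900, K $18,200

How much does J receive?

Sorting: 18,200 (K), 198,500 (H), 260,300 (F), 323,700 (I), 334,900 (J), …
Winners (3 units): K, H, F.
First losing bid is I's $323,700, which sets the uniform price.
J does not win → is paid $0.

J is paid $0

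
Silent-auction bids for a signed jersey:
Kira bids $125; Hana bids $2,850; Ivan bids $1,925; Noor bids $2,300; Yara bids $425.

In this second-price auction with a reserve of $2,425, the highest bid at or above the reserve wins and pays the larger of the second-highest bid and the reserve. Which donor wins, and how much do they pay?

Second-price auction with a reserve of $2,425: the highest bid at or above the reserve wins and pays the larger of the second-highest bid and the reserve.
Bids in order: 2,850 (Hana) > 2,300 (Noor) > 1,925 (Ivan) > 425 (Yara) > 125 (Kira)
Highest eligible bid: Hana at $2,850.
Second-highest bid $2,300 is below the reserve $2,425, so the reserve binds → payment $2,425.

Hana pays $2,425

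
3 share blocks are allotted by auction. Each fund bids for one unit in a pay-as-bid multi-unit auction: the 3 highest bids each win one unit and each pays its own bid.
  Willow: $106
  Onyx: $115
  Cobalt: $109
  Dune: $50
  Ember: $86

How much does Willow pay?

Willow pays $106

Sorting: 115 (Onyx), 109 (Cobalt), 106 (Willow), 86 (Ember), 50 (Dune)
Top 3: Onyx, Cobalt, Willow.
Willow wins → own bid $106.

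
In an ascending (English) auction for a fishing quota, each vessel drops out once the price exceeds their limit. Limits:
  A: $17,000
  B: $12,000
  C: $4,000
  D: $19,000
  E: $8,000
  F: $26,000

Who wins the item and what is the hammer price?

Rule: the price rises until one bidder remains; the winner pays the price at which the last rival dropped out.
Limits in order: 26,000 (F) > 19,000 (D) > 17,000 (A) > 12,000 (B) > 8,000 (E) > 4,000 (C)
Once the price passes $19,000, only F is left; the hammer falls at D's limit of $19,000.

F wins at $19,000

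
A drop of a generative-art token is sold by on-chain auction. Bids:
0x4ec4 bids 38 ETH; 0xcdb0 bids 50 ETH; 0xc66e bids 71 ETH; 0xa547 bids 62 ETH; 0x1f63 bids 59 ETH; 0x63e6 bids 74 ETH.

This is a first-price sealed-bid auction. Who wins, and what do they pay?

Rule: the highest bidder wins and pays their own bid.
Bids ranked: 74 (0x63e6) > 71 (0xc66e) > 62 (0xa547) > 59 (0x1f63) > 50 (0xcdb0) > 38 (0x4ec4)
0x63e6 has the highest bid and pays exactly that: 74 ETH.

0x63e6 pays 74 ETH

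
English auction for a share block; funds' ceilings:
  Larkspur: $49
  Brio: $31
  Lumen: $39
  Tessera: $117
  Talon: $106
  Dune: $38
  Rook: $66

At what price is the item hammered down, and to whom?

Ascending (English) auction: the price rises until one bidder remains; the winner pays the price at which the last rival dropped out.
Sorting limits: 117 (Tessera) > 106 (Talon) > 66 (Rook) > 49 (Larkspur) > 39 (Lumen) > 38 (Dune) > …
Talon is the last rival to drop out, at $106; Tessera remains and wins at that price.

Tessera wins at $106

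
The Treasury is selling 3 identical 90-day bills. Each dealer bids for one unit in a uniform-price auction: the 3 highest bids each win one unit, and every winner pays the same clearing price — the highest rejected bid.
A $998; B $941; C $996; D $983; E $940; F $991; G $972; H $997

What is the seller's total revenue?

Sorting: 998 (A), 997 (H), 996 (C), 991 (F), 983 (D), …
Top 3: A, H, C.
Highest unsuccessful bid: $991 → clearing price.
Total revenue = 3 × $991 = $2,973.

Total revenue: $2,973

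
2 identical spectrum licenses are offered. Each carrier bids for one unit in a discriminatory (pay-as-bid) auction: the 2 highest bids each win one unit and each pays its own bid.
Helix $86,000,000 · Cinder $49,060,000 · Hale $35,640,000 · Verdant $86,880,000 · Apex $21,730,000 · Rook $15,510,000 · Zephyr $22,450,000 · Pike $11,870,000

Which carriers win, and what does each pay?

Sorting: 86,880,000 (Verdant), 86,000,000 (Helix), 49,060,000 (Cinder), 35,640,000 (Hale), …
The 2 highest are Verdant, Helix.
Each winner pays its own bid: Verdant $86,880,000, Helix $86,000,000.

Verdant $86,880,000, Helix $86,000,000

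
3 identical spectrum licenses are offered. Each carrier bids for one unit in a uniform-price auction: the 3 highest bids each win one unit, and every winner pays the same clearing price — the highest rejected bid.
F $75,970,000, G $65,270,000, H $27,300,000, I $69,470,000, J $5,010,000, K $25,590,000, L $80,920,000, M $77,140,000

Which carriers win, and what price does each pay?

L, M, F; each pays $69,470,000

Bids ranked high→low: 80,920,000 (L), 77,140,000 (M), 75,970,000 (F), 69,470,000 (I), 65,270,000 (G), …
Winners (3 units): L, M, F.
Highest unsuccessful bid: $69,470,000 → clearing price.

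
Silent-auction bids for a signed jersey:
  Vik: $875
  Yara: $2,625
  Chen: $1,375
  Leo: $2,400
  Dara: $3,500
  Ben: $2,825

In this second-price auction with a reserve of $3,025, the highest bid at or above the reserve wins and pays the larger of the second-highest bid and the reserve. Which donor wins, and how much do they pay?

Dara pays $3,025

Rule: the highest bid at or above the reserve wins and pays the larger of the second-highest bid and the reserve.
Sorting bids: 3,500 (Dara) > 2,825 (Ben) > 2,625 (Yara) > 2,400 (Leo) > 1,375 (Chen) > 875 (Vik)
Dara has the top bid at or above the reserve ($3,500).
max(second-highest $2,825, reserve $3,025) = $3,025.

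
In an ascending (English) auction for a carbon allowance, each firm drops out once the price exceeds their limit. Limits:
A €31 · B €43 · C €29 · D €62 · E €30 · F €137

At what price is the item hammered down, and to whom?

F wins at €62

Limits ranked: 137 (F) > 62 (D) > 43 (B) > 31 (A) > 30 (E) > 29 (C)
Bidding ends when D exits at €62; F takes it.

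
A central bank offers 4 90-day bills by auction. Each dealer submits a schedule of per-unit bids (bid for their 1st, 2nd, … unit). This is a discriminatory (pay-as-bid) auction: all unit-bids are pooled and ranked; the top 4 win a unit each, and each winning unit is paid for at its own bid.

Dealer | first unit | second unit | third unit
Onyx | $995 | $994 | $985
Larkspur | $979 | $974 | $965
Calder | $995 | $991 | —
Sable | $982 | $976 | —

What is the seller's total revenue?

All unit-bids, highest first — top 4: 995 (Onyx-1), 995 (Calder-1), 994 (Onyx-2), 991 (Calder-2)
Next rejected bid: $985 (not a price — pay-as-bid).
Each winning unit pays its own bid.
Revenue = 995 + 995 + 994 + 991 = $3,975.

Total revenue: $3,975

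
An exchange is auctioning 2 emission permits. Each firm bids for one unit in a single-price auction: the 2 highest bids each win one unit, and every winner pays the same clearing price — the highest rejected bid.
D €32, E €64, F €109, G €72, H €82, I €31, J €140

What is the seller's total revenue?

Total revenue: €164

Bids ranked high→low: 140 (J), 109 (F), 82 (H), 72 (G), …
Winners (2 units): J, F.
Highest unsuccessful bid: €82 → clearing price.
Total revenue = 2 × €82 = €164.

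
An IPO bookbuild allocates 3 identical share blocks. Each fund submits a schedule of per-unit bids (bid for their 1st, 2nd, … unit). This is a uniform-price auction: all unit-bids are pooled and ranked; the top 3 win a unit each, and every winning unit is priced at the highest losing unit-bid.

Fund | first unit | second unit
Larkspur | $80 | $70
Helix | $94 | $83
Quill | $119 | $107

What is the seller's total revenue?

Merging the schedules and taking the best 3: 119 (Quill-1), 107 (Quill-2), 94 (Helix-1)
First bid not allocated: $83.
Allocation: Helix 1, Quill 2. Every unit priced at $83.
Revenue = 3 × 83 = $249.

Total revenue: $249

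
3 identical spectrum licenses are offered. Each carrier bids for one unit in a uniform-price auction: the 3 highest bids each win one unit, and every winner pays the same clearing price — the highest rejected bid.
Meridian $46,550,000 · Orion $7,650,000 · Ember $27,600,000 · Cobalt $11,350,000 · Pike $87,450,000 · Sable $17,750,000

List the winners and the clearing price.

Pike, Meridian, Ember; each pays $17,750,000

Sorting: 87,450,000 (Pike), 46,550,000 (Meridian), 27,600,000 (Ember), 17,750,000 (Sable), 11,350,000 (Cobalt), …
Top 3: Pike, Meridian, Ember.
First losing bid is Sable's $17,750,000, which sets the uniform price.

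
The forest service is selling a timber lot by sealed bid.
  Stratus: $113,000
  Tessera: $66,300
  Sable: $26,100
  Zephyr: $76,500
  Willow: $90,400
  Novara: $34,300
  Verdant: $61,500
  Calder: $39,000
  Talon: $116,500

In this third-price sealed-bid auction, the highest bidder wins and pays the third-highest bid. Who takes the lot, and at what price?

Talon pays $90,400

Bids in order: 116,500 (Talon) > 113,000 (Stratus) > 90,400 (Willow) > 76,500 (Zephyr) > 66,300 (Tessera) > 61,500 (Verdant) > …
Talon wins; payment is bid #3 in the ranking = $90,400.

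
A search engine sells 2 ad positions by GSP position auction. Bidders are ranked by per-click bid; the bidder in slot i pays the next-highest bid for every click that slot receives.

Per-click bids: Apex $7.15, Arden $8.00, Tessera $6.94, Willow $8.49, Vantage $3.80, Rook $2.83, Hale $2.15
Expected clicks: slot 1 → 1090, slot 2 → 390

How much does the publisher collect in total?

Total revenue: $11508.50

Per-click bids in order: $8.49 (Willow) > $8.00 (Arden) > $7.15 (Apex) > …
Slot 1: Willow pays $8.00 × 1090 = $8720.00
Slot 2: Arden pays $7.15 × 390 = $2788.50
Total = $11508.50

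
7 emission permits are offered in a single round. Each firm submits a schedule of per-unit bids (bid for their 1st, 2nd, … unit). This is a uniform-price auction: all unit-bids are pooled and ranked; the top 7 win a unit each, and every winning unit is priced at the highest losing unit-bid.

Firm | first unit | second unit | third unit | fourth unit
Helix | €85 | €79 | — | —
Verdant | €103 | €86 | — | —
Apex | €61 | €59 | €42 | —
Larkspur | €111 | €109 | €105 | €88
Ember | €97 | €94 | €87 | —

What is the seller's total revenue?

Total revenue: €609

Pooled unit-bids ranked (top 7): 111 (Larkspur-1), 109 (Larkspur-2), 105 (Larkspur-3), 103 (Verdant-1), 97 (Ember-1), 94 (Ember-2), 88 (Larkspur-4)
Highest rejected unit-bid = €87.
Allocation: Ember 2, Larkspur 4, Verdant 1. Every unit priced at €87.
Revenue = 7 × 87 = €609.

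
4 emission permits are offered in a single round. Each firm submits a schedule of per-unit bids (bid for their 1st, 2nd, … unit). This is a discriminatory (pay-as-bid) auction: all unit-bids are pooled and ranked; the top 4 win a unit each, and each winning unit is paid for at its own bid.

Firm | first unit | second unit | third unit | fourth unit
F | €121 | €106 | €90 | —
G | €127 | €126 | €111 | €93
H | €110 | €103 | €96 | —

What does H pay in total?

All unit-bids, highest first — top 4: 127 (G-1), 126 (G-2), 121 (F-1), 111 (G-3)
Next rejected bid: €110 (not a price — pay-as-bid).
H wins no units.

H pays €0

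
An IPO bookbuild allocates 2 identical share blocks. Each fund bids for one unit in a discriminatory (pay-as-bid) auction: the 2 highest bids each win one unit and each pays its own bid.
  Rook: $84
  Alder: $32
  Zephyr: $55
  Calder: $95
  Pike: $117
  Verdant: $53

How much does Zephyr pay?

Zephyr pays $0

Ordering the bids: 117 (Pike), 95 (Calder), 84 (Rook), 55 (Zephyr), …
The 2 highest are Pike, Calder.
Zephyr does not win → $0.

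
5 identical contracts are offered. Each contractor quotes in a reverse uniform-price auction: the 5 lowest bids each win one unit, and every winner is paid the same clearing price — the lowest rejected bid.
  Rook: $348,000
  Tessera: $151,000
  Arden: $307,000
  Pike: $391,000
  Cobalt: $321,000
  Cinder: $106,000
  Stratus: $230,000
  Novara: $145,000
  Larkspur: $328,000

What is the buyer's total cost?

Total cost: $1,605,000

Ordering the bids: 106,000 (Cinder), 145,000 (Novara), 151,000 (Tessera), 230,000 (Stratus), 307,000 (Arden), 321,000 (Cobalt), 328,000 (Larkspur), …
Lowest 5: Cinder, Novara, Tessera, Stratus, Arden.
Lowest unsuccessful bid: $321,000 → clearing price.
Total cost = 5 × $321,000 = $1,605,000.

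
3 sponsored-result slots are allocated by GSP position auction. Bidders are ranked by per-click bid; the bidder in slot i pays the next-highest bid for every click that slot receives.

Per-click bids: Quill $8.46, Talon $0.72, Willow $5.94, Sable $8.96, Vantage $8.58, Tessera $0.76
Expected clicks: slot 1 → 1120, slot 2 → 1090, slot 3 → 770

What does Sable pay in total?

Per-click bids in order: $8.96 (Sable) > $8.58 (Vantage) > $8.46 (Quill) > $5.94 (Willow) > …
Sable holds slot 1 → pays next bid $8.58 × 1120 clicks = $9609.60.

Sable pays $9609.60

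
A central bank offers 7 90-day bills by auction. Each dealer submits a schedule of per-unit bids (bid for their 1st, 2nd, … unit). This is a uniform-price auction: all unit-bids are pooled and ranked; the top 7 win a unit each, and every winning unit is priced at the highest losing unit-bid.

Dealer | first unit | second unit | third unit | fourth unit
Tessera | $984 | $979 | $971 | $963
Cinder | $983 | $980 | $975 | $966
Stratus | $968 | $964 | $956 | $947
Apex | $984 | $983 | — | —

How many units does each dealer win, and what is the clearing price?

Merging the schedules and taking the best 7: 984 (Tessera-1), 984 (Apex-1), 983 (Cinder-1), 983 (Apex-2), 980 (Cinder-2), 979 (Tessera-2), 975 (Cinder-3)
Highest rejected unit-bid = $971.
Allocation: Apex 2, Cinder 3, Tessera 2.

Apex 2, Cinder 3, Tessera 2; clearing price $971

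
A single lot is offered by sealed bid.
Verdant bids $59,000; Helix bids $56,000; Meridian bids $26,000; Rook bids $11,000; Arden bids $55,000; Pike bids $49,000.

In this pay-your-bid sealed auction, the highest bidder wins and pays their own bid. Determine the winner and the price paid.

Verdant pays $59,000

Bids in order: 59,000 (Verdant) > 56,000 (Helix) > 55,000 (Arden) > 49,000 (Pike) > 26,000 (Meridian) > 11,000 (Rook)
Verdant is highest → pays own bid, $59,000.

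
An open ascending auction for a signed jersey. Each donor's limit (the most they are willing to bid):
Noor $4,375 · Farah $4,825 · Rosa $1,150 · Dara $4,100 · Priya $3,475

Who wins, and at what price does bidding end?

Farah wins at $4,375

Open ascending-bid auction: the price rises until one bidder remains; the winner pays the price at which the last rival dropped out.
Limits ranked: 4,825 (Farah) > 4,375 (Noor) > 4,100 (Dara) > 3,475 (Priya) > 1,150 (Rosa)
Once the price passes $4,375, only Farah is left; the hammer falls at Noor's limit of $4,375.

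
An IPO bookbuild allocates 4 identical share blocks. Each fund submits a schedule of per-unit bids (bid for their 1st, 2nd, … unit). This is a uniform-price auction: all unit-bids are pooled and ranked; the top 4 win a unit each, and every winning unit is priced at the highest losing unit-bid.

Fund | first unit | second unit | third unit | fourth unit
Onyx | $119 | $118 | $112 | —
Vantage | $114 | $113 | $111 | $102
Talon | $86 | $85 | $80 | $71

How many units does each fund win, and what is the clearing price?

Pooled unit-bids ranked (top 4): 119 (Onyx-1), 118 (Onyx-2), 114 (Vantage-1), 113 (Vantage-2)
The (k+1)-th unit-bid is $112.
Allocation: Onyx 2, Vantage 2.

Onyx 2, Vantage 2; clearing price $112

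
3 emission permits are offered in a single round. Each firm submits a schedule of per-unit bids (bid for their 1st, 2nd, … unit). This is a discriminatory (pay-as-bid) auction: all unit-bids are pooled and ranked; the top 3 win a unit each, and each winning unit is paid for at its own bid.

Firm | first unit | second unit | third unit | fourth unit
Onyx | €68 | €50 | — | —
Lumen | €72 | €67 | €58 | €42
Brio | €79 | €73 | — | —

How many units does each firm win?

Brio 2, Lumen 1

All unit-bids, highest first — top 3: 79 (Brio-1), 73 (Brio-2), 72 (Lumen-1)
Next rejected bid: €68 (not a price — pay-as-bid).
Allocation: Brio 2, Lumen 1.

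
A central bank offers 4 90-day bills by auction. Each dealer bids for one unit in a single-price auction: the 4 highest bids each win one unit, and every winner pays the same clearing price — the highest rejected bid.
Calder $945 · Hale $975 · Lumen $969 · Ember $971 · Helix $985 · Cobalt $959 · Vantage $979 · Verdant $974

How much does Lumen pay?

Lumen pays $0

Ordering the bids: 985 (Helix), 979 (Vantage), 975 (Hale), 974 (Verdant), 971 (Ember), 969 (Lumen), …
Winners (4 units): Helix, Vantage, Hale, Verdant.
Clearing price = highest rejected bid = $971.
Lumen does not win → pays $0.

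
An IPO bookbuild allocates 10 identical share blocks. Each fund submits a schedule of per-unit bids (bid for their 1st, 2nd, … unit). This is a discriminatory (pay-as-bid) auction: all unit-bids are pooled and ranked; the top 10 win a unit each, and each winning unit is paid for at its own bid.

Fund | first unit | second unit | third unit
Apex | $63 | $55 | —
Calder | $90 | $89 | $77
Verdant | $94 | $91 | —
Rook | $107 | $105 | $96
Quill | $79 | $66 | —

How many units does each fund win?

Calder 3, Quill 2, Rook 3, Verdant 2

All unit-bids, highest first — top 10: 107 (Rook-1), 105 (Rook-2), 96 (Rook-3), 94 (Verdant-1), 91 (Verdant-2), 90 (Calder-1), 89 (Calder-2), 79 (Quill-1), 77 (Calder-3), 66 (Quill-2)
Next rejected bid: $63 (not a price — pay-as-bid).
Allocation: Calder 3, Quill 2, Rook 3, Verdant 2.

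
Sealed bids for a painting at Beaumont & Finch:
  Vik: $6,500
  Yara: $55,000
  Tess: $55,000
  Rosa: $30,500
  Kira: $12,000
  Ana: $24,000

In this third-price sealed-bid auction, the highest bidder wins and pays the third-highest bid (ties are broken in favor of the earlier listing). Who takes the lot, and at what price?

Yara pays $30,500

Sorting bids: 55,000 (Yara) > 55,000 (Tess) > 30,500 (Rosa) > 24,000 (Ana) > 12,000 (Kira) > 6,500 (Vik)
Yara and Tess tie at $55,000; tie-break gives it to Yara.
Yara wins; payment is bid #3 in the ranking = $30,500.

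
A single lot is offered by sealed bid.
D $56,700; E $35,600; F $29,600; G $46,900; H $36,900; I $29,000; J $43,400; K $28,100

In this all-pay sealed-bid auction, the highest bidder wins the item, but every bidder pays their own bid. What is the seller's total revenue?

Bids in order: 56,700 (D) > 46,900 (G) > 43,400 (J) > 36,900 (H) > 35,600 (E) > 29,600 (F) > …
Every bidder forfeits their bid regardless of winning.
Revenue = 56,700 + 35,600 + 29,600 + 46,900 + 36,900 + 29,000 + 43,400 + 28,100 = $306,200.

Total revenue: $306,200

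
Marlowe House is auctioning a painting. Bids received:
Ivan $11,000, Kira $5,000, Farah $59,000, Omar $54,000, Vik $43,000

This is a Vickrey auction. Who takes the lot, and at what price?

Farah pays $54,000

Sorting bids: 59,000 (Farah) > 54,000 (Omar) > 43,000 (Vik) > 11,000 (Ivan) > 5,000 (Kira)
Farah wins with the highest bid; price is set by the runner-up at $54,000.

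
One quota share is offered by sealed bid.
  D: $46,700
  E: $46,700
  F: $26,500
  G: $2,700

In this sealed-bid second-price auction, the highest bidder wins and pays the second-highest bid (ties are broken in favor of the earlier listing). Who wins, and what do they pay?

Bids in order: 46,700 (D) > 46,700 (E) > 26,500 (F) > 2,700 (G)
Tie at $46,700 → D wins by tie-break.
D wins with the highest bid; price is set by the runner-up at $46,700.

D pays $46,700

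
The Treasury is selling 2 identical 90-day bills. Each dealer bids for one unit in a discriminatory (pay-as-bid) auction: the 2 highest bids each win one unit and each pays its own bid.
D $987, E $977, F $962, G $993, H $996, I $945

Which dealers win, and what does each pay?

H $996, G $993

Ordering the bids: 996 (H), 993 (G), 987 (D), 977 (E), …
The 2 highest are H, G.
Each winner pays its own bid: H $996, G $993.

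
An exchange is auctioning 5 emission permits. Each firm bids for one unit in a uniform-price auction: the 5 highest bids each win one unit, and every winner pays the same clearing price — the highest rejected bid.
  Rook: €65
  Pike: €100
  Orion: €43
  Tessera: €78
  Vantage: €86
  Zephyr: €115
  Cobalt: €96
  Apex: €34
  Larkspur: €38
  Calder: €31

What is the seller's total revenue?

Total revenue: €325

Bids ranked high→low: 115 (Zephyr), 100 (Pike), 96 (Cobalt), 86 (Vantage), 78 (Tessera), 65 (Rook), 43 (Orion), …
Top 5: Zephyr, Pike, Cobalt, Vantage, Tessera.
Clearing price = highest rejected bid = €65.
Total revenue = 5 × €65 = €325.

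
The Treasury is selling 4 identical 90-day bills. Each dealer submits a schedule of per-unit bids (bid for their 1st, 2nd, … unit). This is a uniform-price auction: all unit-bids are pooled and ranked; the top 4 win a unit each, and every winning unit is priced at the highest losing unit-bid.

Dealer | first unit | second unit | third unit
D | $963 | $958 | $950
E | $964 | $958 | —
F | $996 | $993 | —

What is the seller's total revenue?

Total revenue: $3,832

Merging the schedules and taking the best 4: 996 (F-1), 993 (F-2), 964 (E-1), 963 (D-1)
First bid not allocated: $958.
Allocation: D 1, E 1, F 2. Every unit priced at $958.
Revenue = 4 × 958 = $3,832.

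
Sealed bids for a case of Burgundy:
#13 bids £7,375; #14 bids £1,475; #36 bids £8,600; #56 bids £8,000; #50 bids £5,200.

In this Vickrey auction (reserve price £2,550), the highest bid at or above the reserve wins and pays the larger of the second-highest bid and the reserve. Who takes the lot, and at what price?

#36 pays £8,000

Vickrey auction (reserve price £2,550): the highest bid at or above the reserve wins and pays the larger of the second-highest bid and the reserve.
Sorting bids: 8,600 (#36) > 8,000 (#56) > 7,375 (#13) > 5,200 (#50) > 1,475 (#14)
#36 has the top bid at or above the reserve (£8,600).
max(second-highest £8,000, reserve £2,550) = £8,000; the reserve does not bind.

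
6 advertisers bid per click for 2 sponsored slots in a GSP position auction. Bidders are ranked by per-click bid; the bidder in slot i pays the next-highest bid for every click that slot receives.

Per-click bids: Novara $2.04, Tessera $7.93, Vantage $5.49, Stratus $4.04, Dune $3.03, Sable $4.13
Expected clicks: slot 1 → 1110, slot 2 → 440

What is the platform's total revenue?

Sorting advertisers: $7.93 (Tessera) > $5.49 (Vantage) > $4.13 (Sable) > …
Slot 1: Tessera pays $5.49 × 1110 = $6093.90
Slot 2: Vantage pays $4.13 × 440 = $1817.20
Total = $7911.10

Total revenue: $7911.10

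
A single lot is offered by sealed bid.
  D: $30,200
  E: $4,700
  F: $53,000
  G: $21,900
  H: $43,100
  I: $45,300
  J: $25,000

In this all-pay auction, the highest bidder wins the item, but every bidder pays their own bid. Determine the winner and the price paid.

F pays $53,000

Sorting bids: 53,000 (F) > 45,300 (I) > 43,100 (H) > 30,200 (D) > 25,000 (J) > 21,900 (G) > …
F wins with the top bid; all bids are sunk regardless.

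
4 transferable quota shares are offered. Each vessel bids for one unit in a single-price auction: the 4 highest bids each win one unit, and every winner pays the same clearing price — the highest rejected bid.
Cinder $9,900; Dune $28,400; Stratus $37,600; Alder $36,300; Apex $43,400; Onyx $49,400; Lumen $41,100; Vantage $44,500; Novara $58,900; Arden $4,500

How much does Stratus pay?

Ordering the bids: 58,900 (Novara), 49,400 (Onyx), 44,500 (Vantage), 43,400 (Apex), 41,100 (Lumen), 37,600 (Stratus), …
Winners (4 units): Novara, Onyx, Vantage, Apex.
Highest unsuccessful bid: $41,100 → clearing price.
Stratus does not win → pays $0.

Stratus pays $0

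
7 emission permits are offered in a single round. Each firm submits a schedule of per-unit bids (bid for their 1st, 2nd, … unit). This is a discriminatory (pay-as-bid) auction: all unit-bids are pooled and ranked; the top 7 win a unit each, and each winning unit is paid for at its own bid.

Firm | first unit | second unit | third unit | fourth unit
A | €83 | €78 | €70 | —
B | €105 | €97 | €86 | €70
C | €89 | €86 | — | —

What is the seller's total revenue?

Merging the schedules and taking the best 7: 105 (B-1), 97 (B-2), 89 (C-1), 86 (B-3), 86 (C-2), 83 (A-1), 78 (A-2)
Next rejected bid: €70 (not a price — pay-as-bid).
Each winning unit pays its own bid.
Revenue = 105 + 97 + 89 + 86 + 86 + 83 + 78 = €624.

Total revenue: €624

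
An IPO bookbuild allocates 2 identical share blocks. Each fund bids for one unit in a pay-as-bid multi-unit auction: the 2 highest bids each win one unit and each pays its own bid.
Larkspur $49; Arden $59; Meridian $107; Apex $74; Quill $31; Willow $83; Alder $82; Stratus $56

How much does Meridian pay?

Bids ranked high→low: 107 (Meridian), 83 (Willow), 82 (Alder), 74 (Apex), …
Top 2: Meridian, Willow.
Meridian wins → own bid $107.

Meridian pays $107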